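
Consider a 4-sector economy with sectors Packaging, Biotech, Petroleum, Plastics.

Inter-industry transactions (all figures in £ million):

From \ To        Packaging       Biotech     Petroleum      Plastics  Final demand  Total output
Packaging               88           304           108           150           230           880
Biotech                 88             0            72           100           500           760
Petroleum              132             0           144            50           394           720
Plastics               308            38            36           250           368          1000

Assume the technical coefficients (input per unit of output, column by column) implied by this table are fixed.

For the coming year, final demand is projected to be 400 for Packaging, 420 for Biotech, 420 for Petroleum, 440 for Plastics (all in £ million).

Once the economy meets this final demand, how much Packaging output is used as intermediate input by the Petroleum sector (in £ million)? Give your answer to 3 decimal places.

z_13 = 121.127

Technical coefficients a_ij = z_ij / X_j:
  a_11 = 88/880 = 0.10, a_21 = 88/880 = 0.10, a_31 = 132/880 = 0.15, a_41 = 308/880 = 0.35
  a_12 = 304/760 = 0.40, a_22 = 0/760 = 0.00, a_32 = 0/760 = 0.00, a_42 = 38/760 = 0.05
  a_13 = 108/720 = 0.15, a_23 = 72/720 = 0.10, a_33 = 144/720 = 0.20, a_43 = 36/720 = 0.05
  a_14 = 150/1000 = 0.15, a_24 = 100/1000 = 0.10, a_34 = 50/1000 = 0.05, a_44 = 250/1000 = 0.25
I − A =
  [   0.90    -0.40    -0.15    -0.15]
  [  -0.10     1.00    -0.10    -0.10]
  [  -0.15     0.00     0.80    -0.05]
  [  -0.35    -0.05    -0.05     0.75]
Compute the cofactors C_ij = (−1)^(i+j)·(3×3 minor ij) of I−A; the adjugate is their transpose:
adj(I−A) = Cᵀ =
  [ 0.593250   0.245375   0.152000   0.161500]
  [ 0.101500   0.475125   0.084000   0.089250]
  [ 0.129500   0.055375   0.573250   0.071500]
  [ 0.292250   0.149875   0.114750   0.659500]
det(I−A) = Σ_j (I−A)_1j·C_1j = (0.90)(0.593250) + (-0.40)(0.101500) + (-0.15)(0.129500) + (-0.15)(0.292250) = 0.4300625
(I − A)⁻¹ = adj(I−A) / det(I−A) ≈
  [   1.3795     0.5706     0.3534     0.3755]
  [   0.2360     1.1048     0.1953     0.2075]
  [   0.3011     0.1288     1.3329     0.1663]
  [   0.6796     0.3485     0.2668     1.5335]
First solve x = (I − A)⁻¹ d = adj(I−A)·d / det(I−A); in particular x_3 = (0.129500·400 + 0.055375·420 + 0.573250·420 + 0.071500·440) / 0.4300625 = 347.2825 / 0.4300625 ≈ 807.51635.
Intermediate flow from 1 to 3: z_13 = a_13 · x_3 = 0.15 × 347.2825 / 0.4300625 = 52.092375 / 0.4300625 ≈ 121.127.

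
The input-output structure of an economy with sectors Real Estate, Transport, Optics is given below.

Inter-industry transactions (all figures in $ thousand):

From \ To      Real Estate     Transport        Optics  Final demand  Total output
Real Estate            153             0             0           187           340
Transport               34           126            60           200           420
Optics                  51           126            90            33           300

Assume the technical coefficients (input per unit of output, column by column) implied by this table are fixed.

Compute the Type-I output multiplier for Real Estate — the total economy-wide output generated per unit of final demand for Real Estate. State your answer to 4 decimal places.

Technical coefficients a_ij = z_ij / X_j:
  a_11 = 153/340 = 0.45, a_21 = 34/340 = 0.10, a_31 = 51/340 = 0.15
  a_12 = 0/420 = 0.00, a_22 = 126/420 = 0.30, a_32 = 126/420 = 0.30
  a_13 = 0/300 = 0.00, a_23 = 60/300 = 0.20, a_33 = 90/300 = 0.30
I − A =
  [   0.55     0.00     0.00]
  [  -0.10     0.70    -0.20]
  [  -0.15    -0.30     0.70]
Cofactors of I−A, C_ij = (−1)^(i+j)·(minor ij) (rows/columns in the sector order above):
  C_11 = (0.70)(0.70) − (-0.20)(-0.30) = 0.4300
  C_12 = −[(-0.10)(0.70) − (-0.20)(-0.15)] = 0.1000
  C_13 = (-0.10)(-0.30) − (0.70)(-0.15) = 0.1350
  C_21 = −[(0.00)(0.70) − (0.00)(-0.30)] = 0.0000
  C_22 = (0.55)(0.70) − (0.00)(-0.15) = 0.3850
  C_23 = −[(0.55)(-0.30) − (0.00)(-0.15)] = 0.1650
  C_31 = (0.00)(-0.20) − (0.00)(0.70) = 0.0000
  C_32 = −[(0.55)(-0.20) − (0.00)(-0.10)] = 0.1100
  C_33 = (0.55)(0.70) − (0.00)(-0.10) = 0.3850
det(I−A) = Σ_j (I−A)_1j·C_1j = (0.55)(0.4300) + (0.00)(0.1000) + (0.00)(0.1350) = 0.2365
adj(I−A) = Cᵀ =
  [ 0.4300   0.0000   0.0000]
  [ 0.1000   0.3850   0.1100]
  [ 0.1350   0.1650   0.3850]
(I − A)⁻¹ = adj(I−A) / det(I−A) ≈
  [   1.81818     0.00000     0.00000]
  [   0.42283     1.62791     0.46512]
  [   0.57082     0.69767     1.62791]
The output multiplier for sector j is the column-j sum of the Leontief inverse (I − A)⁻¹ = adj(I−A) / det(I−A).
Column 1 of adj(I−A): (0.4300, 0.1000, 0.1350); det(I−A) = 0.2365.
m_1 = (0.4300 + 0.1000 + 0.1350) / 0.2365 = 0.665 / 0.2365 ≈ 2.8118.

m_1 = 2.8118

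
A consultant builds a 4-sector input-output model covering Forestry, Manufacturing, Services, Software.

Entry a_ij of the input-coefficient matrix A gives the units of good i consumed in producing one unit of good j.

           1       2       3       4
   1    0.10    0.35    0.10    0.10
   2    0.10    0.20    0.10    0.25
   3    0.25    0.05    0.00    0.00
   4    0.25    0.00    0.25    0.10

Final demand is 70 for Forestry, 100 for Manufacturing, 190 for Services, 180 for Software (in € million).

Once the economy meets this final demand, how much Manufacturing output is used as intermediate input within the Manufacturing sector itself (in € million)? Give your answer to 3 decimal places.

z_22 = 60.140

I − A =
  [   0.90    -0.35    -0.10    -0.10]
  [  -0.10     0.80    -0.10    -0.25]
  [  -0.25    -0.05     1.00     0.00]
  [  -0.25     0.00    -0.25     0.90]
Compute the cofactors C_ij = (−1)^(i+j)·(3×3 minor ij) of I−A; the adjugate is their transpose:
adj(I−A) = Cᵀ =
  [ 0.712375   0.320750   0.145375   0.168250]
  [ 0.190625   0.756250   0.152500   0.231250]
  [ 0.187625   0.118000   0.574625   0.053625]
  [ 0.250000   0.121875   0.200000   0.651250]
det(I−A) = Σ_j (I−A)_1j·C_1j = (0.90)(0.712375) + (-0.35)(0.190625) + (-0.10)(0.187625) + (-0.10)(0.250000) = 0.53065625
(I − A)⁻¹ = adj(I−A) / det(I−A) ≈
  [   1.3424     0.6044     0.2740     0.3171]
  [   0.3592     1.4251     0.2874     0.4358]
  [   0.3536     0.2224     1.0829     0.1011]
  [   0.4711     0.2297     0.3769     1.2273]
First solve x = (I − A)⁻¹ d = adj(I−A)·d / det(I−A); in particular x_2 = (0.190625·70 + 0.756250·100 + 0.152500·190 + 0.231250·180) / 0.53065625 = 159.56875 / 0.53065625 ≈ 300.70078.
Intermediate flow from 2 to 2: z_22 = a_22 · x_2 = 0.20 × 159.56875 / 0.53065625 = 31.91375 / 0.53065625 ≈ 60.140.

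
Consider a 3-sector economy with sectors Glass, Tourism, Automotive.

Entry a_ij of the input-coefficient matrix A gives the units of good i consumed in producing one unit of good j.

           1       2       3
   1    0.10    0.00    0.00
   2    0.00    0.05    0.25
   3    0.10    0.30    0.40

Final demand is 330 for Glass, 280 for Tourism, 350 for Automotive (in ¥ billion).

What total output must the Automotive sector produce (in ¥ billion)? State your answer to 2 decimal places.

x_3 = 911.78

I − A =
  [   0.90     0.00     0.00]
  [   0.00     0.95    -0.25]
  [  -0.10    -0.30     0.60]
Cofactors of I−A, C_ij = (−1)^(i+j)·(minor ij) (rows/columns in the sector order above):
  C_11 = (0.95)(0.60) − (-0.25)(-0.30) = 0.4950
  C_12 = −[(0.00)(0.60) − (-0.25)(-0.10)] = 0.0250
  C_13 = (0.00)(-0.30) − (0.95)(-0.10) = 0.0950
  C_21 = −[(0.00)(0.60) − (0.00)(-0.30)] = 0.0000
  C_22 = (0.90)(0.60) − (0.00)(-0.10) = 0.5400
  C_23 = −[(0.90)(-0.30) − (0.00)(-0.10)] = 0.2700
  C_31 = (0.00)(-0.25) − (0.00)(0.95) = 0.0000
  C_32 = −[(0.90)(-0.25) − (0.00)(0.00)] = 0.2250
  C_33 = (0.90)(0.95) − (0.00)(0.00) = 0.8550
det(I−A) = Σ_j (I−A)_1j·C_1j = (0.90)(0.4950) + (0.00)(0.0250) + (0.00)(0.0950) = 0.4455
adj(I−A) = Cᵀ =
  [ 0.4950   0.0000   0.0000]
  [ 0.0250   0.5400   0.2250]
  [ 0.0950   0.2700   0.8550]
(I − A)⁻¹ = adj(I−A) / det(I−A) ≈
  [   1.1111     0.0000     0.0000]
  [   0.0561     1.2121     0.5051]
  [   0.2132     0.6061     1.9192]
x = (I − A)⁻¹ d = adj(I−A)·d / det(I−A), with det(I−A) = 0.4455:
  x_1 = (0.4950·330 + 0.0000·280 + 0.0000·350) / 0.4455 = 163.35 / 0.4455 ≈ 366.67
  x_2 = (0.0250·330 + 0.5400·280 + 0.2250·350) / 0.4455 = 238.20 / 0.4455 ≈ 534.68
  x_3 = (0.0950·330 + 0.2700·280 + 0.8550·350) / 0.4455 = 406.20 / 0.4455 ≈ 911.78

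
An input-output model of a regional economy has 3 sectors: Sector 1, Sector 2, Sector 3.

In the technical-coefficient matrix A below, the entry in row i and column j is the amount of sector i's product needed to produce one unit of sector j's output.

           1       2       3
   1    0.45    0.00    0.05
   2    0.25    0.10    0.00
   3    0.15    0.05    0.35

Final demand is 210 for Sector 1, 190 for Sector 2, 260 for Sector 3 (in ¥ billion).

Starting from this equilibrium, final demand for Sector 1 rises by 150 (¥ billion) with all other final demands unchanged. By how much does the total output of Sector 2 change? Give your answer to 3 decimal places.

I − A =
  [   0.55     0.00    -0.05]
  [  -0.25     0.90     0.00]
  [  -0.15    -0.05     0.65]
Cofactors of I−A, C_ij = (−1)^(i+j)·(minor ij) (rows/columns in the sector order above):
  C_11 = (0.90)(0.65) − (0.00)(-0.05) = 0.5850
  C_12 = −[(-0.25)(0.65) − (0.00)(-0.15)] = 0.1625
  C_13 = (-0.25)(-0.05) − (0.90)(-0.15) = 0.1475
  C_21 = −[(0.00)(0.65) − (-0.05)(-0.05)] = 0.0025
  C_22 = (0.55)(0.65) − (-0.05)(-0.15) = 0.3500
  C_23 = −[(0.55)(-0.05) − (0.00)(-0.15)] = 0.0275
  C_31 = (0.00)(0.00) − (-0.05)(0.90) = 0.0450
  C_32 = −[(0.55)(0.00) − (-0.05)(-0.25)] = 0.0125
  C_33 = (0.55)(0.90) − (0.00)(-0.25) = 0.4950
det(I−A) = Σ_j (I−A)_1j·C_1j = (0.55)(0.5850) + (0.00)(0.1625) + (-0.05)(0.1475) = 0.314375
adj(I−A) = Cᵀ =
  [ 0.5850   0.0025   0.0450]
  [ 0.1625   0.3500   0.0125]
  [ 0.1475   0.0275   0.4950]
(I − A)⁻¹ = adj(I−A) / det(I−A) ≈
  [   1.8608     0.0080     0.1431]
  [   0.5169     1.1133     0.0398]
  [   0.4692     0.0875     1.5746]
Δx = (I − A)⁻¹ Δd with Δd having +150 in the Sector 1 component and 0 elsewhere.
So Δx_2 = L_21 · (+150), where L_21 = adj(I−A)_21 / det(I−A) = 0.1625 / 0.314375.
Δx_2 = 0.1625 × (+150) / 0.314375 = 24.375 / 0.314375 ≈ 77.535.

Δx_2 = 77.535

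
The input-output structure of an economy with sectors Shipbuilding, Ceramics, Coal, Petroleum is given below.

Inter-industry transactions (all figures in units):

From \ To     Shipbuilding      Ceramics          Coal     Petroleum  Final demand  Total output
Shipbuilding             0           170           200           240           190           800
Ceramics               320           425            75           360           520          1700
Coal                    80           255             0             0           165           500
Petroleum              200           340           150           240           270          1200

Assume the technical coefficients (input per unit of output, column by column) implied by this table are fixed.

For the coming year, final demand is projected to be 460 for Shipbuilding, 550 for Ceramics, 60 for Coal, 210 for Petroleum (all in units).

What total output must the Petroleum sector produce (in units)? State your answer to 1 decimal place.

Technical coefficients a_ij = z_ij / X_j:
  a_11 = 0/800 = 0.00, a_21 = 320/800 = 0.40, a_31 = 80/800 = 0.10, a_41 = 200/800 = 0.25
  a_12 = 170/1700 = 0.10, a_22 = 425/1700 = 0.25, a_32 = 255/1700 = 0.15, a_42 = 340/1700 = 0.20
  a_13 = 200/500 = 0.40, a_23 = 75/500 = 0.15, a_33 = 0/500 = 0.00, a_43 = 150/500 = 0.30
  a_14 = 240/1200 = 0.20, a_24 = 360/1200 = 0.30, a_34 = 0/1200 = 0.00, a_44 = 240/1200 = 0.20
I − A =
  [   1.00    -0.10    -0.40    -0.20]
  [  -0.40     0.75    -0.15    -0.30]
  [  -0.10    -0.15     1.00     0.00]
  [  -0.25    -0.20    -0.30     0.80]
Compute the cofactors C_ij = (−1)^(i+j)·(3×3 minor ij) of I−A; the adjugate is their transpose:
adj(I−A) = Cᵀ =
  [ 0.508500   0.177000   0.288000   0.193500]
  [ 0.416000   0.712000   0.384500   0.371000]
  [ 0.113250   0.124500   0.447000   0.075000]
  [ 0.305375   0.280000   0.353750   0.632000]
det(I−A) = Σ_j (I−A)_1j·C_1j = (1.00)(0.508500) + (-0.10)(0.416000) + (-0.40)(0.113250) + (-0.20)(0.305375) = 0.360525
(I − A)⁻¹ = adj(I−A) / det(I−A) ≈
  [   1.4104     0.4910     0.7988     0.5367]
  [   1.1539     1.9749     1.0665     1.0291]
  [   0.3141     0.3453     1.2399     0.2080]
  [   0.8470     0.7766     0.9812     1.7530]
x = (I − A)⁻¹ d = adj(I−A)·d / det(I−A), with det(I−A) = 0.360525:
  x_1 = (0.508500·460 + 0.177000·550 + 0.288000·60 + 0.193500·210) / 0.360525 = 389.175 / 0.360525 ≈ 1079.5
  x_2 = (0.416000·460 + 0.712000·550 + 0.384500·60 + 0.371000·210) / 0.360525 = 683.94 / 0.360525 ≈ 1897.1
  x_3 = (0.113250·460 + 0.124500·550 + 0.447000·60 + 0.075000·210) / 0.360525 = 163.14 / 0.360525 ≈ 452.5
  x_4 = (0.305375·460 + 0.280000·550 + 0.353750·60 + 0.632000·210) / 0.360525 = 448.4175 / 0.360525 ≈ 1243.8

x_4 = 1243.8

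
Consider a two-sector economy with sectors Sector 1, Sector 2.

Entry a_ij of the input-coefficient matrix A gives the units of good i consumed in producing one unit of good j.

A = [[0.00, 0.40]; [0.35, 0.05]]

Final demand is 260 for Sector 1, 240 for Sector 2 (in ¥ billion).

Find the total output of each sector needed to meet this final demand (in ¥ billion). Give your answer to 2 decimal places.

I − A =
  [   1.00    -0.40]
  [  -0.35     0.95]
det(I−A) = (1.00)(0.95) − (-0.40)(-0.35) = 0.8100
adj(I−A) = [[0.95, 0.40], [0.35, 1.00]]
(I − A)⁻¹ = adj(I−A) / det(I−A) ≈
  [   1.1728     0.4938]
  [   0.4321     1.2346]
x = (I − A)⁻¹ d = adj(I−A)·d / det(I−A), with det(I−A) = 0.8100:
  x_1 = (0.95·260 + 0.40·240) / 0.8100 = 343.00 / 0.8100 ≈ 423.46
  x_2 = (0.35·260 + 1.00·240) / 0.8100 = 331.00 / 0.8100 ≈ 408.64

x_1 = 423.46, x_2 = 408.64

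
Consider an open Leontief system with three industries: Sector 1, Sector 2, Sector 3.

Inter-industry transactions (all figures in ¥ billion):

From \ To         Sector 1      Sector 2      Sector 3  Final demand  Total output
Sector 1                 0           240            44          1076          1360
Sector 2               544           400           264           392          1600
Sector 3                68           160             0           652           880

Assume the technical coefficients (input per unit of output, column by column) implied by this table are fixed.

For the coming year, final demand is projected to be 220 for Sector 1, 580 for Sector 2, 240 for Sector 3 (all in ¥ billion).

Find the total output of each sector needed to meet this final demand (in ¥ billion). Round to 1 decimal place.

x_1 = 410.0, x_2 = 1141.9, x_3 = 374.7

Technical coefficients a_ij = z_ij / X_j:
  a_11 = 0/1360 = 0.00, a_21 = 544/1360 = 0.40, a_31 = 68/1360 = 0.05
  a_12 = 240/1600 = 0.15, a_22 = 400/1600 = 0.25, a_32 = 160/1600 = 0.10
  a_13 = 44/880 = 0.05, a_23 = 264/880 = 0.30, a_33 = 0/880 = 0.00
I − A =
  [   1.00    -0.15    -0.05]
  [  -0.40     0.75    -0.30]
  [  -0.05    -0.10     1.00]
Cofactors of I−A, C_ij = (−1)^(i+j)·(minor ij) (rows/columns in the sector order above):
  C_11 = (0.75)(1.00) − (-0.30)(-0.10) = 0.7200
  C_12 = −[(-0.40)(1.00) − (-0.30)(-0.05)] = 0.4150
  C_13 = (-0.40)(-0.10) − (0.75)(-0.05) = 0.0775
  C_21 = −[(-0.15)(1.00) − (-0.05)(-0.10)] = 0.1550
  C_22 = (1.00)(1.00) − (-0.05)(-0.05) = 0.9975
  C_23 = −[(1.00)(-0.10) − (-0.15)(-0.05)] = 0.1075
  C_31 = (-0.15)(-0.30) − (-0.05)(0.75) = 0.0825
  C_32 = −[(1.00)(-0.30) − (-0.05)(-0.40)] = 0.3200
  C_33 = (1.00)(0.75) − (-0.15)(-0.40) = 0.6900
det(I−A) = Σ_j (I−A)_1j·C_1j = (1.00)(0.7200) + (-0.15)(0.4150) + (-0.05)(0.0775) = 0.653875
adj(I−A) = Cᵀ =
  [ 0.7200   0.1550   0.0825]
  [ 0.4150   0.9975   0.3200]
  [ 0.0775   0.1075   0.6900]
(I − A)⁻¹ = adj(I−A) / det(I−A) ≈
  [   1.1011     0.2370     0.1262]
  [   0.6347     1.5255     0.4894]
  [   0.1185     0.1644     1.0552]
x = (I − A)⁻¹ d = adj(I−A)·d / det(I−A), with det(I−A) = 0.653875:
  x_1 = (0.7200·220 + 0.1550·580 + 0.0825·240) / 0.653875 = 268.10 / 0.653875 ≈ 410.0
  x_2 = (0.4150·220 + 0.9975·580 + 0.3200·240) / 0.653875 = 746.65 / 0.653875 ≈ 1141.9
  x_3 = (0.0775·220 + 0.1075·580 + 0.6900·240) / 0.653875 = 245.00 / 0.653875 ≈ 374.7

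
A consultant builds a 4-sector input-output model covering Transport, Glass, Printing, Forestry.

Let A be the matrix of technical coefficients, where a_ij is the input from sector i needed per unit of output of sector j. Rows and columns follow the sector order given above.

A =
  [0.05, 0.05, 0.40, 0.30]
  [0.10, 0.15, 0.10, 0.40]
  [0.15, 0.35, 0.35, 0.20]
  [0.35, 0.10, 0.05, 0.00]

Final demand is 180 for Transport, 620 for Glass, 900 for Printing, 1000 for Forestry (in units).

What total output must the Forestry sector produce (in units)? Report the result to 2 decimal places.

I − A =
  [   0.95    -0.05    -0.40    -0.30]
  [  -0.10     0.85    -0.10    -0.40]
  [  -0.15    -0.35     0.65    -0.20]
  [  -0.35    -0.10    -0.05     1.00]
Compute the cofactors C_ij = (−1)^(i+j)·(3×3 minor ij) of I−A; the adjugate is their transpose:
adj(I−A) = Cᵀ =
  [ 0.474000   0.204750   0.345750   0.293250]
  [ 0.180000   0.449500   0.201000   0.274000]
  [ 0.267000   0.330250   0.665250   0.345250]
  [ 0.197250   0.133125   0.174375   0.422625]
det(I−A) = Σ_j (I−A)_1j·C_1j = (0.95)(0.474000) + (-0.05)(0.180000) + (-0.40)(0.267000) + (-0.30)(0.197250) = 0.275325
(I − A)⁻¹ = adj(I−A) / det(I−A) ≈
  [   1.7216     0.7437     1.2558     1.0651]
  [   0.6538     1.6326     0.7300     0.9952]
  [   0.9698     1.1995     2.4162     1.2540]
  [   0.7164     0.4835     0.6333     1.5350]
x = (I − A)⁻¹ d = adj(I−A)·d / det(I−A), with det(I−A) = 0.275325:
  x_T = (0.474000·180 + 0.204750·620 + 0.345750·900 + 0.293250·1000) / 0.275325 = 816.69 / 0.275325 ≈ 2966.28
  x_G = (0.180000·180 + 0.449500·620 + 0.201000·900 + 0.274000·1000) / 0.275325 = 765.99 / 0.275325 ≈ 2782.13
  x_P = (0.267000·180 + 0.330250·620 + 0.665250·900 + 0.345250·1000) / 0.275325 = 1196.79 / 0.275325 ≈ 4346.83
  x_F = (0.197250·180 + 0.133125·620 + 0.174375·900 + 0.422625·1000) / 0.275325 = 697.605 / 0.275325 ≈ 2533.75

x_F = 2533.75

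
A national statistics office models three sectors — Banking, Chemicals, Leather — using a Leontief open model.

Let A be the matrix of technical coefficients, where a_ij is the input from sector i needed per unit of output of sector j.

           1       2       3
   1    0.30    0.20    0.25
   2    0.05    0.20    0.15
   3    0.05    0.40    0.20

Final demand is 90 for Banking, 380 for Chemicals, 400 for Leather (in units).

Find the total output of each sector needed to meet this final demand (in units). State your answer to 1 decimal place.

x_1 = 637.0, x_2 = 679.8, x_3 = 879.7

I − A =
  [   0.70    -0.20    -0.25]
  [  -0.05     0.80    -0.15]
  [  -0.05    -0.40     0.80]
Cofactors of I−A, C_ij = (−1)^(i+j)·(minor ij) (rows/columns in the sector order above):
  C_11 = (0.80)(0.80) − (-0.15)(-0.40) = 0.5800
  C_12 = −[(-0.05)(0.80) − (-0.15)(-0.05)] = 0.0475
  C_13 = (-0.05)(-0.40) − (0.80)(-0.05) = 0.0600
  C_21 = −[(-0.20)(0.80) − (-0.25)(-0.40)] = 0.2600
  C_22 = (0.70)(0.80) − (-0.25)(-0.05) = 0.5475
  C_23 = −[(0.70)(-0.40) − (-0.20)(-0.05)] = 0.2900
  C_31 = (-0.20)(-0.15) − (-0.25)(0.80) = 0.2300
  C_32 = −[(0.70)(-0.15) − (-0.25)(-0.05)] = 0.1175
  C_33 = (0.70)(0.80) − (-0.20)(-0.05) = 0.5500
det(I−A) = Σ_j (I−A)_1j·C_1j = (0.70)(0.5800) + (-0.20)(0.0475) + (-0.25)(0.0600) = 0.3815
adj(I−A) = Cᵀ =
  [ 0.5800   0.2600   0.2300]
  [ 0.0475   0.5475   0.1175]
  [ 0.0600   0.2900   0.5500]
(I − A)⁻¹ = adj(I−A) / det(I−A) ≈
  [   1.5203     0.6815     0.6029]
  [   0.1245     1.4351     0.3080]
  [   0.1573     0.7602     1.4417]
x = (I − A)⁻¹ d = adj(I−A)·d / det(I−A), with det(I−A) = 0.3815:
  x_1 = (0.5800·90 + 0.2600·380 + 0.2300·400) / 0.3815 = 243.00 / 0.3815 ≈ 637.0
  x_2 = (0.0475·90 + 0.5475·380 + 0.1175·400) / 0.3815 = 259.325 / 0.3815 ≈ 679.8
  x_3 = (0.0600·90 + 0.2900·380 + 0.5500·400) / 0.3815 = 335.60 / 0.3815 ≈ 879.7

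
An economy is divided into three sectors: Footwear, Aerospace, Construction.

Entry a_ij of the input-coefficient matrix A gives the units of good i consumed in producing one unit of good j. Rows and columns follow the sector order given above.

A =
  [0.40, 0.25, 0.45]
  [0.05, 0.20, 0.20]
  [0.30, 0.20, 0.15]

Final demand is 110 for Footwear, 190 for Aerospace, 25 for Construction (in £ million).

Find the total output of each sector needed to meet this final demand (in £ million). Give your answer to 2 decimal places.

I − A =
  [   0.60    -0.25    -0.45]
  [  -0.05     0.80    -0.20]
  [  -0.30    -0.20     0.85]
Cofactors of I−A, C_ij = (−1)^(i+j)·(minor ij) (rows/columns in the sector order above):
  C_11 = (0.80)(0.85) − (-0.20)(-0.20) = 0.6400
  C_12 = −[(-0.05)(0.85) − (-0.20)(-0.30)] = 0.1025
  C_13 = (-0.05)(-0.20) − (0.80)(-0.30) = 0.2500
  C_21 = −[(-0.25)(0.85) − (-0.45)(-0.20)] = 0.3025
  C_22 = (0.60)(0.85) − (-0.45)(-0.30) = 0.3750
  C_23 = −[(0.60)(-0.20) − (-0.25)(-0.30)] = 0.1950
  C_31 = (-0.25)(-0.20) − (-0.45)(0.80) = 0.4100
  C_32 = −[(0.60)(-0.20) − (-0.45)(-0.05)] = 0.1425
  C_33 = (0.60)(0.80) − (-0.25)(-0.05) = 0.4675
det(I−A) = Σ_j (I−A)_1j·C_1j = (0.60)(0.6400) + (-0.25)(0.1025) + (-0.45)(0.2500) = 0.245875
adj(I−A) = Cᵀ =
  [ 0.6400   0.3025   0.4100]
  [ 0.1025   0.3750   0.1425]
  [ 0.2500   0.1950   0.4675]
(I − A)⁻¹ = adj(I−A) / det(I−A) ≈
  [   2.6029     1.2303     1.6675]
  [   0.4169     1.5252     0.5796]
  [   1.0168     0.7931     1.9014]
x = (I − A)⁻¹ d = adj(I−A)·d / det(I−A), with det(I−A) = 0.245875:
  x_F = (0.6400·110 + 0.3025·190 + 0.4100·25) / 0.245875 = 138.125 / 0.245875 ≈ 561.77
  x_A = (0.1025·110 + 0.3750·190 + 0.1425·25) / 0.245875 = 86.0875 / 0.245875 ≈ 350.13
  x_C = (0.2500·110 + 0.1950·190 + 0.4675·25) / 0.245875 = 76.2375 / 0.245875 ≈ 310.07

x_F = 561.77, x_A = 350.13, x_C = 310.07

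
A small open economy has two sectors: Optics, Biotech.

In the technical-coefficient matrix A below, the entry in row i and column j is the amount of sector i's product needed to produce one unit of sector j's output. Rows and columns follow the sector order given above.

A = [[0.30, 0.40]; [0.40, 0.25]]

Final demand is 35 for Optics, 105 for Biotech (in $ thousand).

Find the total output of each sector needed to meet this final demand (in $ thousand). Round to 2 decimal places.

x_O = 186.99, x_B = 239.73

I − A =
  [   0.70    -0.40]
  [  -0.40     0.75]
det(I−A) = (0.70)(0.75) − (-0.40)(-0.40) = 0.3650
adj(I−A) = [[0.75, 0.40], [0.40, 0.70]]
(I − A)⁻¹ = adj(I−A) / det(I−A) ≈
  [   2.0548     1.0959]
  [   1.0959     1.9178]
x = (I − A)⁻¹ d = adj(I−A)·d / det(I−A), with det(I−A) = 0.3650:
  x_O = (0.75·35 + 0.40·105) / 0.3650 = 68.25 / 0.3650 ≈ 186.99
  x_B = (0.40·35 + 0.70·105) / 0.3650 = 87.50 / 0.3650 ≈ 239.73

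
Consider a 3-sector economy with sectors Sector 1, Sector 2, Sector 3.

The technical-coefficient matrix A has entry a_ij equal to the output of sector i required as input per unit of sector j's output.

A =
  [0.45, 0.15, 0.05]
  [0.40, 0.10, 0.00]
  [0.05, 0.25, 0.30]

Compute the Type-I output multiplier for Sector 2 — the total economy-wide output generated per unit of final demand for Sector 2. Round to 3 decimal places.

I − A =
  [   0.55    -0.15    -0.05]
  [  -0.40     0.90     0.00]
  [  -0.05    -0.25     0.70]
Cofactors of I−A, C_ij = (−1)^(i+j)·(minor ij) (rows/columns in the sector order above):
  C_11 = (0.90)(0.70) − (0.00)(-0.25) = 0.6300
  C_12 = −[(-0.40)(0.70) − (0.00)(-0.05)] = 0.2800
  C_13 = (-0.40)(-0.25) − (0.90)(-0.05) = 0.1450
  C_21 = −[(-0.15)(0.70) − (-0.05)(-0.25)] = 0.1175
  C_22 = (0.55)(0.70) − (-0.05)(-0.05) = 0.3825
  C_23 = −[(0.55)(-0.25) − (-0.15)(-0.05)] = 0.1450
  C_31 = (-0.15)(0.00) − (-0.05)(0.90) = 0.0450
  C_32 = −[(0.55)(0.00) − (-0.05)(-0.40)] = 0.0200
  C_33 = (0.55)(0.90) − (-0.15)(-0.40) = 0.4350
det(I−A) = Σ_j (I−A)_1j·C_1j = (0.55)(0.6300) + (-0.15)(0.2800) + (-0.05)(0.1450) = 0.29725
adj(I−A) = Cᵀ =
  [ 0.6300   0.1175   0.0450]
  [ 0.2800   0.3825   0.0200]
  [ 0.1450   0.1450   0.4350]
(I − A)⁻¹ = adj(I−A) / det(I−A) ≈
  [   2.1194     0.3953     0.1514]
  [   0.9420     1.2868     0.0673]
  [   0.4878     0.4878     1.4634]
The output multiplier for sector j is the column-j sum of the Leontief inverse (I − A)⁻¹ = adj(I−A) / det(I−A).
Column 2 of adj(I−A): (0.1175, 0.3825, 0.1450); det(I−A) = 0.29725.
m_2 = (0.1175 + 0.3825 + 0.1450) / 0.29725 = 0.645 / 0.29725 ≈ 2.170.

m_2 = 2.170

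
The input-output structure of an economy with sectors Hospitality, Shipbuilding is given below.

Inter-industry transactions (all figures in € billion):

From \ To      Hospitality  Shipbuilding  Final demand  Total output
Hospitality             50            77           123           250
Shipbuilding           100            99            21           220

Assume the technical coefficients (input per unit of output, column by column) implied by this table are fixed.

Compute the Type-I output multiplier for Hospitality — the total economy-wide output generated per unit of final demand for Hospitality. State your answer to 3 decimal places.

Technical coefficients a_ij = z_ij / X_j:
  a_11 = 50/250 = 0.20, a_21 = 100/250 = 0.40
  a_12 = 77/220 = 0.35, a_22 = 99/220 = 0.45
I − A =
  [   0.80    -0.35]
  [  -0.40     0.55]
det(I−A) = (0.80)(0.55) − (-0.35)(-0.40) = 0.3000
adj(I−A) = [[0.55, 0.35], [0.40, 0.80]]
(I − A)⁻¹ = adj(I−A) / det(I−A) ≈
  [   1.8333     1.1667]
  [   1.3333     2.6667]
The output multiplier for sector j is the column-j sum of the Leontief inverse (I − A)⁻¹ = adj(I−A) / det(I−A).
Column 1 of adj(I−A): (0.55, 0.40); det(I−A) = 0.3000.
m_1 = (0.55 + 0.40) / 0.3000 = 0.95 / 0.3000 ≈ 3.167.

m_1 = 3.167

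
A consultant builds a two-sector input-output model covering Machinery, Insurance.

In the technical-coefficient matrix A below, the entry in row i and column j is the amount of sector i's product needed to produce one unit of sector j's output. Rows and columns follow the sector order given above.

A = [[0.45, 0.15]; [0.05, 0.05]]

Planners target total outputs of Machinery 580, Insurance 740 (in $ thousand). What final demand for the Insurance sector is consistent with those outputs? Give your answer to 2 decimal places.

I − A =
  [   0.55    -0.15]
  [  -0.05     0.95]
d = (I − A) x:
  d_1 = (+0.55)·580 + (-0.15)·740 = 208.00
  d_2 = (-0.05)·580 + (+0.95)·740 = 674.00

d_2 = 674.00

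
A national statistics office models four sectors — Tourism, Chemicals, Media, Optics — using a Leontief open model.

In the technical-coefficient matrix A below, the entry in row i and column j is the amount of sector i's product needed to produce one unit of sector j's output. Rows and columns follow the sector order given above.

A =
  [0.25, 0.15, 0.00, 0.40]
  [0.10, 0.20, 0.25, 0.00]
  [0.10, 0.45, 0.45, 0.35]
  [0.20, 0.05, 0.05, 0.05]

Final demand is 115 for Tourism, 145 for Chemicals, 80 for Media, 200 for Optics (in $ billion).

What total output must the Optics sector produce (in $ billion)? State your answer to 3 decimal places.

I − A =
  [   0.75    -0.15     0.00    -0.40]
  [  -0.10     0.80    -0.25     0.00]
  [  -0.10    -0.45     0.55    -0.35]
  [  -0.20    -0.05    -0.05     0.95]
Compute the cofactors C_ij = (−1)^(i+j)·(3×3 minor ij) of I−A; the adjugate is their transpose:
adj(I−A) = Cᵀ =
  [ 0.292750   0.095750   0.056625   0.144125]
  [ 0.091750   0.332750   0.160125   0.097625]
  [ 0.176500   0.324500   0.489750   0.254750]
  [ 0.075750   0.054750   0.046125   0.233625]
det(I−A) = Σ_j (I−A)_1j·C_1j = (0.75)(0.292750) + (-0.15)(0.091750) + (0.00)(0.176500) + (-0.40)(0.075750) = 0.1755
(I − A)⁻¹ = adj(I−A) / det(I−A) ≈
  [   1.6681     0.5456     0.3226     0.8212]
  [   0.5228     1.8960     0.9124     0.5563]
  [   1.0057     1.8490     2.7906     1.4516]
  [   0.4316     0.3120     0.2628     1.3312]
x = (I − A)⁻¹ d = adj(I−A)·d / det(I−A), with det(I−A) = 0.1755:
  x_T = (0.292750·115 + 0.095750·145 + 0.056625·80 + 0.144125·200) / 0.1755 = 80.905 / 0.1755 ≈ 460.997
  x_C = (0.091750·115 + 0.332750·145 + 0.160125·80 + 0.097625·200) / 0.1755 = 91.135 / 0.1755 ≈ 519.288
  x_M = (0.176500·115 + 0.324500·145 + 0.489750·80 + 0.254750·200) / 0.1755 = 157.48 / 0.1755 ≈ 897.322
  x_O = (0.075750·115 + 0.054750·145 + 0.046125·80 + 0.233625·200) / 0.1755 = 67.065 / 0.1755 ≈ 382.137

x_O = 382.137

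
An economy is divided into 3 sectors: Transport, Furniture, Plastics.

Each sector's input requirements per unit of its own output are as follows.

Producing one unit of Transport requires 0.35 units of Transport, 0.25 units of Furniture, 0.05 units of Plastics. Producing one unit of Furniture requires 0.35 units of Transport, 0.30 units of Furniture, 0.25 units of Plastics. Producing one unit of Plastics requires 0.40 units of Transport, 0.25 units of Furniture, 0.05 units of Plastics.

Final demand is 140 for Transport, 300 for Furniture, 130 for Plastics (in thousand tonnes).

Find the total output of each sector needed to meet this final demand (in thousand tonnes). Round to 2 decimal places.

I − A =
  [   0.65    -0.35    -0.40]
  [  -0.25     0.70    -0.25]
  [  -0.05    -0.25     0.95]
Cofactors of I−A, C_ij = (−1)^(i+j)·(minor ij) (rows/columns in the sector order above):
  C_11 = (0.70)(0.95) − (-0.25)(-0.25) = 0.6025
  C_12 = −[(-0.25)(0.95) − (-0.25)(-0.05)] = 0.2500
  C_13 = (-0.25)(-0.25) − (0.70)(-0.05) = 0.0975
  C_21 = −[(-0.35)(0.95) − (-0.40)(-0.25)] = 0.4325
  C_22 = (0.65)(0.95) − (-0.40)(-0.05) = 0.5975
  C_23 = −[(0.65)(-0.25) − (-0.35)(-0.05)] = 0.1800
  C_31 = (-0.35)(-0.25) − (-0.40)(0.70) = 0.3675
  C_32 = −[(0.65)(-0.25) − (-0.40)(-0.25)] = 0.2625
  C_33 = (0.65)(0.70) − (-0.35)(-0.25) = 0.3675
det(I−A) = Σ_j (I−A)_1j·C_1j = (0.65)(0.6025) + (-0.35)(0.2500) + (-0.40)(0.0975) = 0.265125
adj(I−A) = Cᵀ =
  [ 0.6025   0.4325   0.3675]
  [ 0.2500   0.5975   0.2625]
  [ 0.0975   0.1800   0.3675]
(I − A)⁻¹ = adj(I−A) / det(I−A) ≈
  [   2.2725     1.6313     1.3861]
  [   0.9430     2.2537     0.9901]
  [   0.3678     0.6789     1.3861]
x = (I − A)⁻¹ d = adj(I−A)·d / det(I−A), with det(I−A) = 0.265125:
  x_T = (0.6025·140 + 0.4325·300 + 0.3675·130) / 0.265125 = 261.875 / 0.265125 ≈ 987.74
  x_F = (0.2500·140 + 0.5975·300 + 0.2625·130) / 0.265125 = 248.375 / 0.265125 ≈ 936.82
  x_P = (0.0975·140 + 0.1800·300 + 0.3675·130) / 0.265125 = 115.425 / 0.265125 ≈ 435.36

x_T = 987.74, x_F = 936.82, x_P = 435.36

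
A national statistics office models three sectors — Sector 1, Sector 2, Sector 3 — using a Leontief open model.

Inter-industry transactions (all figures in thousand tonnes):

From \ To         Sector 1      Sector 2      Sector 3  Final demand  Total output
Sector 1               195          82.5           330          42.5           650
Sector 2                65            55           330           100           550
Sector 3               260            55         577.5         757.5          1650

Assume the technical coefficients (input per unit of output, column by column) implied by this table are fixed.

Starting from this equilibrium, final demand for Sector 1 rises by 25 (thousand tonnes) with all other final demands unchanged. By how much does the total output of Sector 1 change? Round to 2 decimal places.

Technical coefficients a_ij = z_ij / X_j:
  a_11 = 195/650 = 0.30, a_21 = 65/650 = 0.10, a_31 = 260/650 = 0.40
  a_12 = 82.5/550 = 0.15, a_22 = 55/550 = 0.10, a_32 = 55/550 = 0.10
  a_13 = 330/1650 = 0.20, a_23 = 330/1650 = 0.20, a_33 = 577.5/1650 = 0.35
I − A =
  [   0.70    -0.15    -0.20]
  [  -0.10     0.90    -0.20]
  [  -0.40    -0.10     0.65]
Cofactors of I−A, C_ij = (−1)^(i+j)·(minor ij) (rows/columns in the sector order above):
  C_11 = (0.90)(0.65) − (-0.20)(-0.10) = 0.5650
  C_12 = −[(-0.10)(0.65) − (-0.20)(-0.40)] = 0.1450
  C_13 = (-0.10)(-0.10) − (0.90)(-0.40) = 0.3700
  C_21 = −[(-0.15)(0.65) − (-0.20)(-0.10)] = 0.1175
  C_22 = (0.70)(0.65) − (-0.20)(-0.40) = 0.3750
  C_23 = −[(0.70)(-0.10) − (-0.15)(-0.40)] = 0.1300
  C_31 = (-0.15)(-0.20) − (-0.20)(0.90) = 0.2100
  C_32 = −[(0.70)(-0.20) − (-0.20)(-0.10)] = 0.1600
  C_33 = (0.70)(0.90) − (-0.15)(-0.10) = 0.6150
det(I−A) = Σ_j (I−A)_1j·C_1j = (0.70)(0.5650) + (-0.15)(0.1450) + (-0.20)(0.3700) = 0.29975
adj(I−A) = Cᵀ =
  [ 0.5650   0.1175   0.2100]
  [ 0.1450   0.3750   0.1600]
  [ 0.3700   0.1300   0.6150]
(I − A)⁻¹ = adj(I−A) / det(I−A) ≈
  [   1.8849     0.3920     0.7006]
  [   0.4837     1.2510     0.5338]
  [   1.2344     0.4337     2.0517]
Δx = (I − A)⁻¹ Δd with Δd having +25 in the Sector 1 component and 0 elsewhere.
So Δx_1 = L_11 · (+25), where L_11 = adj(I−A)_11 / det(I−A) = 0.5650 / 0.29975.
Δx_1 = 0.5650 × (+25) / 0.29975 = 14.125 / 0.29975 ≈ 47.12.

Δx_1 = 47.12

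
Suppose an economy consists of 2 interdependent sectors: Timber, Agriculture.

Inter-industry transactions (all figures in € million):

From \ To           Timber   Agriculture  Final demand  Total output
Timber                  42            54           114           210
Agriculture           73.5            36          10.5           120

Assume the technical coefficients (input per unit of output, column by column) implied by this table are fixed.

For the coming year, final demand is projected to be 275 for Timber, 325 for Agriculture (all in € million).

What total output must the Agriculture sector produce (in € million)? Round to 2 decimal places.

Technical coefficients a_ij = z_ij / X_j:
  a_11 = 42/210 = 0.20, a_21 = 73.5/210 = 0.35
  a_12 = 54/120 = 0.45, a_22 = 36/120 = 0.30
I − A =
  [   0.80    -0.45]
  [  -0.35     0.70]
det(I−A) = (0.80)(0.70) − (-0.45)(-0.35) = 0.4025
adj(I−A) = [[0.70, 0.45], [0.35, 0.80]]
(I − A)⁻¹ = adj(I−A) / det(I−A) ≈
  [   1.7391     1.1180]
  [   0.8696     1.9876]
x = (I − A)⁻¹ d = adj(I−A)·d / det(I−A), with det(I−A) = 0.4025:
  x_1 = (0.70·275 + 0.45·325) / 0.4025 = 338.75 / 0.4025 ≈ 841.61
  x_2 = (0.35·275 + 0.80·325) / 0.4025 = 356.25 / 0.4025 ≈ 885.09

x_2 = 885.09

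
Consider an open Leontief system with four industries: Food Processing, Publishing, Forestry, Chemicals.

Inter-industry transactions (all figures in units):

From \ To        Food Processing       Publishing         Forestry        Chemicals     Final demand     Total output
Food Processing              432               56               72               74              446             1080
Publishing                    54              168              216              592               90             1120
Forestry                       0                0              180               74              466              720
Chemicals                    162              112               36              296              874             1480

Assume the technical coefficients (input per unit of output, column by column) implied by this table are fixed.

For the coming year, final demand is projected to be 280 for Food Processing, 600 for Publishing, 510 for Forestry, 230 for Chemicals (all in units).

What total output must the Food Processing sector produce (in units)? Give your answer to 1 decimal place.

Technical coefficients a_ij = z_ij / X_j:
  a_11 = 432/1080 = 0.40, a_21 = 54/1080 = 0.05, a_31 = 0/1080 = 0.00, a_41 = 162/1080 = 0.15
  a_12 = 56/1120 = 0.05, a_22 = 168/1120 = 0.15, a_32 = 0/1120 = 0.00, a_42 = 112/1120 = 0.10
  a_13 = 72/720 = 0.10, a_23 = 216/720 = 0.30, a_33 = 180/720 = 0.25, a_43 = 36/720 = 0.05
  a_14 = 74/1480 = 0.05, a_24 = 592/1480 = 0.40, a_34 = 74/1480 = 0.05, a_44 = 296/1480 = 0.20
I − A =
  [   0.60    -0.05    -0.10    -0.05]
  [  -0.05     0.85    -0.30    -0.40]
  [   0.00     0.00     0.75    -0.05]
  [  -0.15    -0.10    -0.05     0.80]
Compute the cofactors C_ij = (−1)^(i+j)·(3×3 minor ij) of I−A; the adjugate is their transpose:
adj(I−A) = Cᵀ =
  [ 0.476375   0.034125   0.080625   0.051875]
  [ 0.077125   0.352125   0.163875   0.191125]
  [ 0.006625   0.003375   0.372375   0.025375]
  [ 0.099375   0.050625   0.058875   0.380625]
det(I−A) = Σ_j (I−A)_1j·C_1j = (0.60)(0.476375) + (-0.05)(0.077125) + (-0.10)(0.006625) + (-0.05)(0.099375) = 0.2763375
(I − A)⁻¹ = adj(I−A) / det(I−A) ≈
  [   1.7239     0.1235     0.2918     0.1877]
  [   0.2791     1.2743     0.5930     0.6916]
  [   0.0240     0.0122     1.3475     0.0918]
  [   0.3596     0.1832     0.2131     1.3774]
x = (I − A)⁻¹ d = adj(I−A)·d / det(I−A), with det(I−A) = 0.2763375:
  x_1 = (0.476375·280 + 0.034125·600 + 0.080625·510 + 0.051875·230) / 0.2763375 = 206.91 / 0.2763375 ≈ 748.8
  x_2 = (0.077125·280 + 0.352125·600 + 0.163875·510 + 0.191125·230) / 0.2763375 = 360.405 / 0.2763375 ≈ 1304.2
  x_3 = (0.006625·280 + 0.003375·600 + 0.372375·510 + 0.025375·230) / 0.2763375 = 199.6275 / 0.2763375 ≈ 722.4
  x_4 = (0.099375·280 + 0.050625·600 + 0.058875·510 + 0.380625·230) / 0.2763375 = 175.77 / 0.2763375 ≈ 636.1

x_1 = 748.8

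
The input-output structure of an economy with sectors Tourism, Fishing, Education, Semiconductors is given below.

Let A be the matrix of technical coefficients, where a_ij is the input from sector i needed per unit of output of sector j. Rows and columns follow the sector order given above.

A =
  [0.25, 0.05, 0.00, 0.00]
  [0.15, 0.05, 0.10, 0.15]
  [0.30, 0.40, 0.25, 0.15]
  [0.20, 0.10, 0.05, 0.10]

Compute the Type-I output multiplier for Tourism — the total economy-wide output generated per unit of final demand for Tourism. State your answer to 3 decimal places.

m_1 = 2.918

I − A =
  [   0.75    -0.05     0.00     0.00]
  [  -0.15     0.95    -0.10    -0.15]
  [  -0.30    -0.40     0.75    -0.15]
  [  -0.20    -0.10    -0.05     0.90]
Compute the cofactors C_ij = (−1)^(i+j)·(3×3 minor ij) of I−A; the adjugate is their transpose:
adj(I−A) = Cᵀ =
  [ 0.582375   0.033375   0.004875   0.006375]
  [ 0.154875   0.500625   0.073125   0.095625]
  [ 0.348750   0.296250   0.621750   0.153000]
  [ 0.166000   0.079500   0.043750   0.497250]
det(I−A) = Σ_j (I−A)_1j·C_1j = (0.75)(0.582375) + (-0.05)(0.154875) + (0.00)(0.348750) + (0.00)(0.166000) = 0.4290375
(I − A)⁻¹ = adj(I−A) / det(I−A) ≈
  [   1.3574     0.0778     0.0114     0.0149]
  [   0.3610     1.1669     0.1704     0.2229]
  [   0.8129     0.6905     1.4492     0.3566]
  [   0.3869     0.1853     0.1020     1.1590]
The output multiplier for sector j is the column-j sum of the Leontief inverse (I − A)⁻¹ = adj(I−A) / det(I−A).
Column 1 of adj(I−A): (0.582375, 0.154875, 0.348750, 0.166000); det(I−A) = 0.4290375.
m_1 = (0.582375 + 0.154875 + 0.348750 + 0.166000) / 0.4290375 = 1.252 / 0.4290375 ≈ 2.918.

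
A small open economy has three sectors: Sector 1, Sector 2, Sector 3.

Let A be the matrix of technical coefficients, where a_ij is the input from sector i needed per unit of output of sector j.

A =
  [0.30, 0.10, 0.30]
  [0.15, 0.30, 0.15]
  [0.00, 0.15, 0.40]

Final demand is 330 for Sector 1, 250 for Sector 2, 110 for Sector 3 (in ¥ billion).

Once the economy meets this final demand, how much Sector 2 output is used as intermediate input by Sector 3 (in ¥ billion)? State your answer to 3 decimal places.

I − A =
  [   0.70    -0.10    -0.30]
  [  -0.15     0.70    -0.15]
  [   0.00    -0.15     0.60]
Cofactors of I−A, C_ij = (−1)^(i+j)·(minor ij) (rows/columns in the sector order above):
  C_11 = (0.70)(0.60) − (-0.15)(-0.15) = 0.3975
  C_12 = −[(-0.15)(0.60) − (-0.15)(0.00)] = 0.0900
  C_13 = (-0.15)(-0.15) − (0.70)(0.00) = 0.0225
  C_21 = −[(-0.10)(0.60) − (-0.30)(-0.15)] = 0.1050
  C_22 = (0.70)(0.60) − (-0.30)(0.00) = 0.4200
  C_23 = −[(0.70)(-0.15) − (-0.10)(0.00)] = 0.1050
  C_31 = (-0.10)(-0.15) − (-0.30)(0.70) = 0.2250
  C_32 = −[(0.70)(-0.15) − (-0.30)(-0.15)] = 0.1500
  C_33 = (0.70)(0.70) − (-0.10)(-0.15) = 0.4750
det(I−A) = Σ_j (I−A)_1j·C_1j = (0.70)(0.3975) + (-0.10)(0.0900) + (-0.30)(0.0225) = 0.2625
adj(I−A) = Cᵀ =
  [ 0.3975   0.1050   0.2250]
  [ 0.0900   0.4200   0.1500]
  [ 0.0225   0.1050   0.4750]
(I − A)⁻¹ = adj(I−A) / det(I−A) ≈
  [   1.5143     0.4000     0.8571]
  [   0.3429     1.6000     0.5714]
  [   0.0857     0.4000     1.8095]
First solve x = (I − A)⁻¹ d = adj(I−A)·d / det(I−A); in particular x_3 = (0.0225·330 + 0.1050·250 + 0.4750·110) / 0.2625 = 85.925 / 0.2625 ≈ 327.33333.
Intermediate flow from 2 to 3: z_23 = a_23 · x_3 = 0.15 × 85.925 / 0.2625 = 12.88875 / 0.2625 = 49.100.

z_23 = 49.100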